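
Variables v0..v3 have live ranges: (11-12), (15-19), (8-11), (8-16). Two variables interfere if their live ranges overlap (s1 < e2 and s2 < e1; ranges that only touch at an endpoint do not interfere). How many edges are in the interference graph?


Check all pairs for overlapping intervals.
Two intervals (s1,e1) and (s2,e2) overlap if s1 < e2 and s2 < e1.
v0 (11-12) vs v1..v3: overlaps v3 -> 1
v1 (15-19) vs v2..v3: overlaps v3 -> 1
v2 (8-11) vs v3: overlaps v3 -> 1
Total overlapping pairs = 1 + 1 + 1 = 3

3


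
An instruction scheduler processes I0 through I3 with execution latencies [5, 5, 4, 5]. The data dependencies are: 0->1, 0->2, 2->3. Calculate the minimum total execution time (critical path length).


Compute longest path through dependency graph: dist(Ik) = max over predecessors of dist + latency(Ik).
dist(I0) = latency 5 = 5
dist(I1) = dist(I0) + 5 = 5 + 5 = 10
dist(I2) = dist(I0) + 4 = 5 + 4 = 9
dist(I3) = dist(I2) + 5 = 9 + 5 = 14
Critical path = max dist = 14

14


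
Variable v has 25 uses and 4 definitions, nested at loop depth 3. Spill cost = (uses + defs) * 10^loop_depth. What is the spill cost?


uses + defs = 25 + 4 = 29
10^3 = 1000
Spill cost = 29 * 1000 = 29000

29000


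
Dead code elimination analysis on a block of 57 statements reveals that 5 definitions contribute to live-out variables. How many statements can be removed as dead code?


Dead code = total statements - live definitions
= 57 - 5 = 52

52


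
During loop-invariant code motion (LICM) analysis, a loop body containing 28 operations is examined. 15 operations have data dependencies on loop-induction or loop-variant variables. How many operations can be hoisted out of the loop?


Invariant candidates = total - loop-dependent
= 28 - 15 = 13

13


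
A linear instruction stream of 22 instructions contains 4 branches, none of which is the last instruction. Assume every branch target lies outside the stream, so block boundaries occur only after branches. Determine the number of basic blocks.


With no in-sequence branch targets, the leaders are the first instruction plus the instruction after each branch.
Number of basic blocks = branches + 1
= 4 + 1 = 5

5


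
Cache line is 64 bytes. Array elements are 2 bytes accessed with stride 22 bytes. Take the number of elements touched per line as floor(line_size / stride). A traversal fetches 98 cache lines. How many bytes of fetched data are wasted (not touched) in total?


Elements per line = floor(64 / 22) = 2
Bytes used per line = 2 * 2 = 4
Wasted per line = 64 - 4 = 60
Total wasted = 60 * 98 = 5880

5880


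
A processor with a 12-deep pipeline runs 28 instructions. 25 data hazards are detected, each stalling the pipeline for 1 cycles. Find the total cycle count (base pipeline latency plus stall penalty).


Base cycles = 12 + 28 - 1 = 39
Total stalls = 25 * 1 = 25
Total = 39 + 25 = 64

64


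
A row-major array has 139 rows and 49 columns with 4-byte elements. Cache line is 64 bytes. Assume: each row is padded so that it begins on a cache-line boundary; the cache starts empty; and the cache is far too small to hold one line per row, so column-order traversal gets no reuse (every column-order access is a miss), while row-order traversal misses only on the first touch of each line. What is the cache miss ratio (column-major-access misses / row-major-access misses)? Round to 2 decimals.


Each row occupies 49 * 4 = 196 bytes and starts on a line boundary, so it spans ceil(196 / 64) = 4 cache lines.
Row-major traversal misses (one per line touched): 139 * ceil(49 * 4 / 64) = 556
Column-major traversal misses (no reuse, every access misses): 139 * 49 = 6811
Ratio = 6811 / 556 = 12.25

12.25


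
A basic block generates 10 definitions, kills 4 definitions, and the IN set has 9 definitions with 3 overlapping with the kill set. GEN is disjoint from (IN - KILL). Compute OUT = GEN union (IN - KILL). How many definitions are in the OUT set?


IN - KILL: 9 - 3 = 6 surviving definitions
OUT = GEN + surviving = 10 + 6 = 16

16


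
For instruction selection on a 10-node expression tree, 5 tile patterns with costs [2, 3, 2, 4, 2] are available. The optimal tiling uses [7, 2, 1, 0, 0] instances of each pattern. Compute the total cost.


Total cost = sum(count_i * cost_i)
= 7*2 + 2*3 + 1*2 + 0*4 + 0*2
= 22

22


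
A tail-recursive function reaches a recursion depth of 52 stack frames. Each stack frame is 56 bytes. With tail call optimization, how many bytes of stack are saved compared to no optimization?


Without TCO: 52 * 56 = 2912 bytes
With TCO: reuse 1 frame = 56 bytes
Savings = 2912 - 56 = 2856

2856


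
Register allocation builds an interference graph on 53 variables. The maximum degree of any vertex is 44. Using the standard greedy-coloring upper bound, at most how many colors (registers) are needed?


Greedy coloring never needs more than (max_degree + 1) colors: when coloring a vertex, at most max_degree neighbors are already colored.
Upper bound = 44 + 1 = 45

45


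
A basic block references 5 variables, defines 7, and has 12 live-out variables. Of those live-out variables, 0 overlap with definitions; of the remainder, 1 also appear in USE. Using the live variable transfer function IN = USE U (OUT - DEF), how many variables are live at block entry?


OUT - DEF: 12 - 0 = 12
|IN| = |USE| + |OUT - DEF| - |USE ∩ (OUT - DEF)| = 5 + 12 - 1 = 16

16


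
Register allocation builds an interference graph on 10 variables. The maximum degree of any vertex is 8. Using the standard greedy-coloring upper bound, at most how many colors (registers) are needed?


Greedy coloring never needs more than (max_degree + 1) colors: when coloring a vertex, at most max_degree neighbors are already colored.
Upper bound = 8 + 1 = 9

9


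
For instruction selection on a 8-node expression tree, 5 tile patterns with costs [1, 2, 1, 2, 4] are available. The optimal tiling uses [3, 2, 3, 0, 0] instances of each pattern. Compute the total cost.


Total cost = sum(count_i * cost_i)
= 3*1 + 2*2 + 3*1 + 0*2 + 0*4
= 10

10


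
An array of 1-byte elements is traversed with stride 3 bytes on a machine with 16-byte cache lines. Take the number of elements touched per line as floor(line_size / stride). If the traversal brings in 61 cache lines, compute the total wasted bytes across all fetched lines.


Elements per line = floor(16 / 3) = 5
Bytes used per line = 5 * 1 = 5
Wasted per line = 16 - 5 = 11
Total wasted = 11 * 61 = 671

671


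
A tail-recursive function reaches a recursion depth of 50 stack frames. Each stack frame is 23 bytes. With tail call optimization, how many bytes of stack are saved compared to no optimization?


Without TCO: 50 * 23 = 1150 bytes
With TCO: reuse 1 frame = 23 bytes
Savings = 1150 - 23 = 1127

1127


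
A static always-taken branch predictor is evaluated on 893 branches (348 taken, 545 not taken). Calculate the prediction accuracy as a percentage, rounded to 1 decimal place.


Predictor: always-taken
Correct predictions = 348
Accuracy = 348 / 893 * 100 = 39.0%

39.0


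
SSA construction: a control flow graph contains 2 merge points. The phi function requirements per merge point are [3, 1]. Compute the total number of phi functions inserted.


Total phi functions = sum of phi functions at each join node
= 3 + 1 = 4

4


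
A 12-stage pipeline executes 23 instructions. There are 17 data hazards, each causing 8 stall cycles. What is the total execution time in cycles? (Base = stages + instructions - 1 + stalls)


Base cycles = 12 + 23 - 1 = 34
Total stalls = 17 * 8 = 136
Total = 34 + 136 = 170

170


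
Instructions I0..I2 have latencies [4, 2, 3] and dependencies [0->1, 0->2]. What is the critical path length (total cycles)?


Compute longest path through dependency graph: dist(Ik) = max over predecessors of dist + latency(Ik).
dist(I0) = latency 4 = 4
dist(I1) = dist(I0) + 2 = 4 + 2 = 6
dist(I2) = dist(I0) + 3 = 4 + 3 = 7
Critical path = max dist = 7

7


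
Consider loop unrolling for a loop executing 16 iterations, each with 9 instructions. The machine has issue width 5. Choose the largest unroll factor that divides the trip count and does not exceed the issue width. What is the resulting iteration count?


Largest divisor of 16 <= 5 is 4
New iterations = 16 / 4 = 4

4


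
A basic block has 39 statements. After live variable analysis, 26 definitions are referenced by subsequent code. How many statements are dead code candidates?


Dead code = total statements - live definitions
= 39 - 26 = 13

13


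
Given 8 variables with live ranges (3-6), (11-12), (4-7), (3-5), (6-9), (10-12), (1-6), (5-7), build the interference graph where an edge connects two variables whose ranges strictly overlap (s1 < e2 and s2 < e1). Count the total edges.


Check all pairs for overlapping intervals.
Two intervals (s1,e1) and (s2,e2) overlap if s1 < e2 and s2 < e1.
v0 (3-6) vs v1..v7: overlaps v2, v3, v6, v7 -> 4
v1 (11-12) vs v2..v7: overlaps v5 -> 1
v2 (4-7) vs v3..v7: overlaps v3, v4, v6, v7 -> 4
v3 (3-5) vs v4..v7: overlaps v6 -> 1
v4 (6-9) vs v5..v7: overlaps v7 -> 1
v5 (10-12) vs v6..v7: overlaps none -> 0
v6 (1-6) vs v7: overlaps v7 -> 1
Total overlapping pairs = 4 + 1 + 4 + 1 + 1 + 0 + 1 = 12

12


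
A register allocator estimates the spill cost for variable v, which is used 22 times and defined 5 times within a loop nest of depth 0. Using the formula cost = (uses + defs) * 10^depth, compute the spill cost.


uses + defs = 22 + 5 = 27
10^0 = 1
Spill cost = 27 * 1 = 27

27


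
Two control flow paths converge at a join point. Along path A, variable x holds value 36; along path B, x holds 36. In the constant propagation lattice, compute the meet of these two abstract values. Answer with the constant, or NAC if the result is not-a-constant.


Meet operation: if both paths give the same constant, result is that constant; if they differ, result is NAC (not-a-constant).
Path A: 36, Path B: 36 -> equal
Result: constant -> 36

36


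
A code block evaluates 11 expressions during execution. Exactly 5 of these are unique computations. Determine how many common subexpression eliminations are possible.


CSE count = total expressions - unique expressions
= 11 - 5 = 6

6


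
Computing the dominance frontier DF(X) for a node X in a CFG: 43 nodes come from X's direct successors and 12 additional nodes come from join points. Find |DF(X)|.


DF(X) = direct successor contributions + join point contributions
= 43 + 12 = 55

55


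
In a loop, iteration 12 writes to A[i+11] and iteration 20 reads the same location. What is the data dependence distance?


Distance = read iteration - write iteration
= 20 - 12 = 8

8


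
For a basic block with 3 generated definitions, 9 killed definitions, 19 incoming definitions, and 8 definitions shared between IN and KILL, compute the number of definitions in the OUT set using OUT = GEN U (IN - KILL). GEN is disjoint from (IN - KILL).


IN - KILL: 19 - 8 = 11 surviving definitions
OUT = GEN + surviving = 3 + 11 = 14

14


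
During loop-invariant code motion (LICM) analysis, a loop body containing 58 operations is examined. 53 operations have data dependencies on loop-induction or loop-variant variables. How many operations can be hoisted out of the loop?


Invariant candidates = total - loop-dependent
= 58 - 53 = 5

5


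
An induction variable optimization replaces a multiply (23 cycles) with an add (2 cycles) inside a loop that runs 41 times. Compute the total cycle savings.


Per-iteration saving = 23 - 2 = 21
Total saved = 41 * 21 = 861

861


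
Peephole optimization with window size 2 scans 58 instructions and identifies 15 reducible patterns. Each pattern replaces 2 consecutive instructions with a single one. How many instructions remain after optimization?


Each match removes 1 instructions.
Total removed = 15 * 1 = 15
Remaining = 58 - 15 = 43

43


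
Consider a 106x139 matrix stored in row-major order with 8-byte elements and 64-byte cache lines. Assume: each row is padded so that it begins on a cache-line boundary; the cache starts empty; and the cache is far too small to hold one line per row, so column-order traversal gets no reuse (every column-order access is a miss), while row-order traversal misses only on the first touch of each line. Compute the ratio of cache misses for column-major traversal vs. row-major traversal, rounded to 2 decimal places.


Each row occupies 139 * 8 = 1112 bytes and starts on a line boundary, so it spans ceil(1112 / 64) = 18 cache lines.
Row-major traversal misses (one per line touched): 106 * ceil(139 * 8 / 64) = 1908
Column-major traversal misses (no reuse, every access misses): 106 * 139 = 14734
Ratio = 14734 / 1908 = 7.72

7.72


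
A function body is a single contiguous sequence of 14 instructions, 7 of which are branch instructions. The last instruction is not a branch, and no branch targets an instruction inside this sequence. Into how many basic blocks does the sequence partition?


With no in-sequence branch targets, the leaders are the first instruction plus the instruction after each branch.
Number of basic blocks = branches + 1
= 7 + 1 = 8

8


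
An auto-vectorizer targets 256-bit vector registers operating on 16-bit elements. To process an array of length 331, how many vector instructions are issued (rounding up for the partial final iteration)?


Width = 256 / 16 = 16 elements per vector op
Iterations = ceil(331 / 16) = 21

21


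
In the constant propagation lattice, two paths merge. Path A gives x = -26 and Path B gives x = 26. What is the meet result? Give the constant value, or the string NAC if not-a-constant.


Meet operation: if both paths give the same constant, result is that constant; if they differ, result is NAC (not-a-constant).
Path A: -26, Path B: 26 -> differ
Result: not-a-constant -> NAC

NAC


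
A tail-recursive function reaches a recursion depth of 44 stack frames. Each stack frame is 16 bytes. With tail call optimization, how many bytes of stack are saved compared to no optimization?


Without TCO: 44 * 16 = 704 bytes
With TCO: reuse 1 frame = 16 bytes
Savings = 704 - 16 = 688

688


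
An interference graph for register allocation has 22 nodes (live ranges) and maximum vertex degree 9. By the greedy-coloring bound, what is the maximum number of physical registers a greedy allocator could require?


Greedy coloring never needs more than (max_degree + 1) colors: when coloring a vertex, at most max_degree neighbors are already colored.
Upper bound = 9 + 1 = 10

10


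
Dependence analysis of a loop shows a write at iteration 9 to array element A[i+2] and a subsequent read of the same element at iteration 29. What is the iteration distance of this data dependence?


Distance = read iteration - write iteration
= 29 - 9 = 20

20


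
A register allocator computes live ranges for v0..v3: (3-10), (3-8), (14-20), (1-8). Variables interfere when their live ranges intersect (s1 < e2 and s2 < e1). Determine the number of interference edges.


Check all pairs for overlapping intervals.
Two intervals (s1,e1) and (s2,e2) overlap if s1 < e2 and s2 < e1.
v0 (3-10) vs v1..v3: overlaps v1, v3 -> 2
v1 (3-8) vs v2..v3: overlaps v3 -> 1
v2 (14-20) vs v3: overlaps none -> 0
Total overlapping pairs = 2 + 1 + 0 = 3

3


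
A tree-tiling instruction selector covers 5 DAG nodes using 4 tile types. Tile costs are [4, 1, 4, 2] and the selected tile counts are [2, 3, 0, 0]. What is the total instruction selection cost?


Total cost = sum(count_i * cost_i)
= 2*4 + 3*1 + 0*4 + 0*2
= 11

11


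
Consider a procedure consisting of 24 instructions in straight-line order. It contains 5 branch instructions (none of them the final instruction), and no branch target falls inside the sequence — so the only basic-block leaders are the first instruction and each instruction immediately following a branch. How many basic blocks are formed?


With no in-sequence branch targets, the leaders are the first instruction plus the instruction after each branch.
Number of basic blocks = branches + 1
= 5 + 1 = 6

6


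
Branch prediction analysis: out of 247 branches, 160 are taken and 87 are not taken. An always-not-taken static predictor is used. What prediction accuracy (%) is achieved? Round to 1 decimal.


Predictor: always-not-taken
Correct predictions = 87
Accuracy = 87 / 247 * 100 = 35.2%

35.2


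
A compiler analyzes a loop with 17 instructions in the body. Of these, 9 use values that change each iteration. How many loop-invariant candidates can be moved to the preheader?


Invariant candidates = total - loop-dependent
= 17 - 9 = 8

8


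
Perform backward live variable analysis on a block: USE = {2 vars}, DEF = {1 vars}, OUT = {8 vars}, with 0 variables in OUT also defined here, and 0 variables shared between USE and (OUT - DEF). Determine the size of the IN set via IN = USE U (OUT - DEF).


OUT - DEF: 8 - 0 = 8
|IN| = |USE| + |OUT - DEF| - |USE ∩ (OUT - DEF)| = 2 + 8 - 0 = 10

10


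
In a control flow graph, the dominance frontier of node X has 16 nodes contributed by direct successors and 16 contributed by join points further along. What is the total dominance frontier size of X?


DF(X) = direct successor contributions + join point contributions
= 16 + 16 = 32

32


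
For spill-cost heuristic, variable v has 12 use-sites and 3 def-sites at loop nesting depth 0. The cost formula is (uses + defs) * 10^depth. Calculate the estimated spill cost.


uses + defs = 12 + 3 = 15
10^0 = 1
Spill cost = 15 * 1 = 15

15


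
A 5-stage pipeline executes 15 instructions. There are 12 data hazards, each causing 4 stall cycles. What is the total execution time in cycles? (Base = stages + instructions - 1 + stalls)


Base cycles = 5 + 15 - 1 = 19
Total stalls = 12 * 4 = 48
Total = 19 + 48 = 67

67


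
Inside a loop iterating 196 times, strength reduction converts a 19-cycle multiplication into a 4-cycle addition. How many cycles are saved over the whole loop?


Per-iteration saving = 19 - 4 = 15
Total saved = 196 * 15 = 2940

2940


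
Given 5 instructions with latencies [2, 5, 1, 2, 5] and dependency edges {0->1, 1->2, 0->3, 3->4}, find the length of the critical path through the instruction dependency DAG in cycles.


Compute longest path through dependency graph: dist(Ik) = max over predecessors of dist + latency(Ik).
dist(I0) = latency 2 = 2
dist(I1) = dist(I0) + 5 = 2 + 5 = 7
dist(I2) = dist(I1) + 1 = 7 + 1 = 8
dist(I3) = dist(I0) + 2 = 2 + 2 = 4
dist(I4) = dist(I3) + 5 = 4 + 5 = 9
Critical path = max dist = 9

9


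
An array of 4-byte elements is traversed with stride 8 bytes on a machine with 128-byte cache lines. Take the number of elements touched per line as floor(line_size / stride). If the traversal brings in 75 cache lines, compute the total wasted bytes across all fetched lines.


Elements per line = floor(128 / 8) = 16
Bytes used per line = 16 * 4 = 64
Wasted per line = 128 - 64 = 64
Total wasted = 64 * 75 = 4800

4800


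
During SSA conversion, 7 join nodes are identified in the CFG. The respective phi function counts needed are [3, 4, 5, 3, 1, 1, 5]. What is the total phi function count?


Total phi functions = sum of phi functions at each join node
= 3 + 4 + 5 + 3 + 1 + 1 + 5 = 22

22


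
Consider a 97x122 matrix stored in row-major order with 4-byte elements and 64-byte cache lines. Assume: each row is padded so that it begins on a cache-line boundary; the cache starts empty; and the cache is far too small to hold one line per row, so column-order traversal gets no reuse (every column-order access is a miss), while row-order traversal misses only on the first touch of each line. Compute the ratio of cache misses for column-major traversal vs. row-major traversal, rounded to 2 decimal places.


Each row occupies 122 * 4 = 488 bytes and starts on a line boundary, so it spans ceil(488 / 64) = 8 cache lines.
Row-major traversal misses (one per line touched): 97 * ceil(122 * 4 / 64) = 776
Column-major traversal misses (no reuse, every access misses): 97 * 122 = 11834
Ratio = 11834 / 776 = 15.25

15.25


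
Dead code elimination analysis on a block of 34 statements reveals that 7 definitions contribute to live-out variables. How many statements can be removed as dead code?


Dead code = total statements - live definitions
= 34 - 7 = 27

27


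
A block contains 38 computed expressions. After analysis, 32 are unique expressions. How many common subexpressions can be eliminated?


CSE count = total expressions - unique expressions
= 38 - 32 = 6

6


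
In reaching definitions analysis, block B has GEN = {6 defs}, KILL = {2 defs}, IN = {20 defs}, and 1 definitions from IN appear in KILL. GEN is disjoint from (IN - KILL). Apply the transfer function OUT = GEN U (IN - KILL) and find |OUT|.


IN - KILL: 20 - 1 = 19 surviving definitions
OUT = GEN + surviving = 6 + 19 = 25

25


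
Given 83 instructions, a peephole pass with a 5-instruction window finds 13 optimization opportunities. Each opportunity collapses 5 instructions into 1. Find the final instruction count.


Each match removes 4 instructions.
Total removed = 13 * 4 = 52
Remaining = 83 - 52 = 31

31


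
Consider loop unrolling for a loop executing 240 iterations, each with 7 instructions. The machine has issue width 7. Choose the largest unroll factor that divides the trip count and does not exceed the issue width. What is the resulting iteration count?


Largest divisor of 240 <= 7 is 6
New iterations = 240 / 6 = 40

40


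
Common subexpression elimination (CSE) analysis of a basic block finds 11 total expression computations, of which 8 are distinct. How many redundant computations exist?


CSE count = total expressions - unique expressions
= 11 - 8 = 3

3


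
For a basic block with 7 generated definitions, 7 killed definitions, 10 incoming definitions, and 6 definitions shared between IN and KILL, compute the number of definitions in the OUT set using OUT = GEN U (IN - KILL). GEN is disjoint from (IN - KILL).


IN - KILL: 10 - 6 = 4 surviving definitions
OUT = GEN + surviving = 7 + 4 = 11

11


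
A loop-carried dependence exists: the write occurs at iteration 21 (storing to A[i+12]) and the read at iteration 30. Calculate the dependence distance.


Distance = read iteration - write iteration
= 30 - 21 = 9

9


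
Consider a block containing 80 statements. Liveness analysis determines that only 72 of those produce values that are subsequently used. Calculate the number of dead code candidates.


Dead code = total statements - live definitions
= 80 - 72 = 8

8


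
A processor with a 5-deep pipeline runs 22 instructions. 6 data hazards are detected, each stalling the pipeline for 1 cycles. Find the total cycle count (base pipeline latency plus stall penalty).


Base cycles = 5 + 22 - 1 = 26
Total stalls = 6 * 1 = 6
Total = 26 + 6 = 32

32


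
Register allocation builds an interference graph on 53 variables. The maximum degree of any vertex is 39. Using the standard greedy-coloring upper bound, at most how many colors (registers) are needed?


Greedy coloring never needs more than (max_degree + 1) colors: when coloring a vertex, at most max_degree neighbors are already colored.
Upper bound = 39 + 1 = 40

40


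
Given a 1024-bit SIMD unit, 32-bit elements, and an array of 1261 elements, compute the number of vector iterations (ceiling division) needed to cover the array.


Width = 1024 / 32 = 32 elements per vector op
Iterations = ceil(1261 / 32) = 40

40


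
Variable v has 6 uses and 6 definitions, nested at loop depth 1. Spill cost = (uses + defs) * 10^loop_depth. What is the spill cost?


uses + defs = 6 + 6 = 12
10^1 = 10
Spill cost = 12 * 10 = 120

120


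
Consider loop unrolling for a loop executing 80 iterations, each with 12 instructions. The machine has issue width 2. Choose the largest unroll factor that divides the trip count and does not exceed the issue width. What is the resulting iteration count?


Largest divisor of 80 <= 2 is 2
New iterations = 80 / 2 = 40

40


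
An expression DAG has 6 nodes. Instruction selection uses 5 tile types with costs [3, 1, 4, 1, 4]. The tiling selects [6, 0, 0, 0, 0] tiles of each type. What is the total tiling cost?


Total cost = sum(count_i * cost_i)
= 6*3 + 0*1 + 0*4 + 0*1 + 0*4
= 18

18


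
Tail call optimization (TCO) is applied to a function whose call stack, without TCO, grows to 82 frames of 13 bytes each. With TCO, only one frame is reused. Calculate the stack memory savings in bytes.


Without TCO: 82 * 13 = 1066 bytes
With TCO: reuse 1 frame = 13 bytes
Savings = 1066 - 13 = 1053

1053


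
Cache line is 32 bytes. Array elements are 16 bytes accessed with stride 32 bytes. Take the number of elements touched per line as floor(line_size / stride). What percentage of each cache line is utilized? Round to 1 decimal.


Elements per cache line = floor(32 / 32) = 1
Bytes used = 1 * 16 = 16
Utilization = 16 / 32 * 100 = 50.0%

50.0


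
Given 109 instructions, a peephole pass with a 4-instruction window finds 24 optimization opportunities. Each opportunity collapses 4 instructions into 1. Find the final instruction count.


Each match removes 3 instructions.
Total removed = 24 * 3 = 72
Remaining = 109 - 72 = 37

37


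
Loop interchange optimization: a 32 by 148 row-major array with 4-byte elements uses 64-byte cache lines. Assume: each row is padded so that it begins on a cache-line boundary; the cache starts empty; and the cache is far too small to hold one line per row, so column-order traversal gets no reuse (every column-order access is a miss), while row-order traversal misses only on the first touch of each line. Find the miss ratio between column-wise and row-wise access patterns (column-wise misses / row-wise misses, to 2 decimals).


Each row occupies 148 * 4 = 592 bytes and starts on a line boundary, so it spans ceil(592 / 64) = 10 cache lines.
Row-major traversal misses (one per line touched): 32 * ceil(148 * 4 / 64) = 320
Column-major traversal misses (no reuse, every access misses): 32 * 148 = 4736
Ratio = 4736 / 320 = 14.8

14.8


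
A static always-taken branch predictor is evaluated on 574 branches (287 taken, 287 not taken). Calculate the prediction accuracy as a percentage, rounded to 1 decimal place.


Predictor: always-taken
Correct predictions = 287
Accuracy = 287 / 574 * 100 = 50.0%

50.0


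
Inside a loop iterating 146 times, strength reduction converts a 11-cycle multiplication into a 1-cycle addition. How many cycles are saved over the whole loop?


Per-iteration saving = 11 - 1 = 10
Total saved = 146 * 10 = 1460

1460


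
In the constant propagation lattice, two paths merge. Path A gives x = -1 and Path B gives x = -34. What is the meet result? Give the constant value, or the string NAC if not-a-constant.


Meet operation: if both paths give the same constant, result is that constant; if they differ, result is NAC (not-a-constant).
Path A: -1, Path B: -34 -> differ
Result: not-a-constant -> NAC

NAC


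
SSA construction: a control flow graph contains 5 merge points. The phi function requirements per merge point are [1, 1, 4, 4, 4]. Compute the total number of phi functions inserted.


Total phi functions = sum of phi functions at each join node
= 1 + 1 + 4 + 4 + 4 = 14

14


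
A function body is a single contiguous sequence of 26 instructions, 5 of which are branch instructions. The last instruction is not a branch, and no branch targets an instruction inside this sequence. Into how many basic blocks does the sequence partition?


With no in-sequence branch targets, the leaders are the first instruction plus the instruction after each branch.
Number of basic blocks = branches + 1
= 5 + 1 = 6

6


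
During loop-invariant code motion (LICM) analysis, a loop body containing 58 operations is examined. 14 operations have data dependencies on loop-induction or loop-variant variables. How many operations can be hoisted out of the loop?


Invariant candidates = total - loop-dependent
= 58 - 14 = 44

44


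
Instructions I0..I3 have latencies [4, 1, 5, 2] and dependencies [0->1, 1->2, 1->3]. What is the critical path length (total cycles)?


Compute longest path through dependency graph: dist(Ik) = max over predecessors of dist + latency(Ik).
dist(I0) = latency 4 = 4
dist(I1) = dist(I0) + 1 = 4 + 1 = 5
dist(I2) = dist(I1) + 5 = 5 + 5 = 10
dist(I3) = dist(I1) + 2 = 5 + 2 = 7
Critical path = max dist = 10

10


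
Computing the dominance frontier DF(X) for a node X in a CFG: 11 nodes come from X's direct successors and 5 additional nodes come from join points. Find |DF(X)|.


DF(X) = direct successor contributions + join point contributions
= 11 + 5 = 16

16


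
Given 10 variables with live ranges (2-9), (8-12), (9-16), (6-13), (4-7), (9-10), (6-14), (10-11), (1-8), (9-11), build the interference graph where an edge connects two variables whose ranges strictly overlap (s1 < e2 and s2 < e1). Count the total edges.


Check all pairs for overlapping intervals.
Two intervals (s1,e1) and (s2,e2) overlap if s1 < e2 and s2 < e1.
v0 (2-9) vs v1..v9: overlaps v1, v3, v4, v6, v8 -> 5
v1 (8-12) vs v2..v9: overlaps v2, v3, v5, v6, v7, v9 -> 6
v2 (9-16) vs v3..v9: overlaps v3, v5, v6, v7, v9 -> 5
v3 (6-13) vs v4..v9: overlaps v4, v5, v6, v7, v8, v9 -> 6
v4 (4-7) vs v5..v9: overlaps v6, v8 -> 2
v5 (9-10) vs v6..v9: overlaps v6, v9 -> 2
v6 (6-14) vs v7..v9: overlaps v7, v8, v9 -> 3
v7 (10-11) vs v8..v9: overlaps v9 -> 1
v8 (1-8) vs v9: overlaps none -> 0
Total overlapping pairs = 5 + 6 + 5 + 6 + 2 + 2 + 3 + 1 + 0 = 30

30


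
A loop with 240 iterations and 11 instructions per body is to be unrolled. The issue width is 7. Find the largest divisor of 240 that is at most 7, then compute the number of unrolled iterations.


Largest divisor of 240 <= 7 is 6
New iterations = 240 / 6 = 40

40


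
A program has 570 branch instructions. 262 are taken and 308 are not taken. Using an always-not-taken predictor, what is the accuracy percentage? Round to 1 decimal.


Predictor: always-not-taken
Correct predictions = 308
Accuracy = 308 / 570 * 100 = 54.0%

54.0


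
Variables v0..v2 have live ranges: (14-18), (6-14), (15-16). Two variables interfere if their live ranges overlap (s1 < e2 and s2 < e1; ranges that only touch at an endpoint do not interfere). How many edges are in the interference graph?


Check all pairs for overlapping intervals.
Two intervals (s1,e1) and (s2,e2) overlap if s1 < e2 and s2 < e1.
v0 (14-18) vs v1..v2: overlaps v2 -> 1
v1 (6-14) vs v2: overlaps none -> 0
Total overlapping pairs = 1 + 0 = 1

1


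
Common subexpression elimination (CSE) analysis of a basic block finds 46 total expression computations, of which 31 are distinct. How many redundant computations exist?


CSE count = total expressions - unique expressions
= 46 - 31 = 15

15


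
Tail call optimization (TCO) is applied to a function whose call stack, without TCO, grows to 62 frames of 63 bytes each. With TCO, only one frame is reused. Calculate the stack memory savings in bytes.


Without TCO: 62 * 63 = 3906 bytes
With TCO: reuse 1 frame = 63 bytes
Savings = 3906 - 63 = 3843

3843


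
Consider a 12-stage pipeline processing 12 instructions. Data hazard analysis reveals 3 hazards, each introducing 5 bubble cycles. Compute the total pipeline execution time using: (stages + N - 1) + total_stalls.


Base cycles = 12 + 12 - 1 = 23
Total stalls = 3 * 5 = 15
Total = 23 + 15 = 38

38


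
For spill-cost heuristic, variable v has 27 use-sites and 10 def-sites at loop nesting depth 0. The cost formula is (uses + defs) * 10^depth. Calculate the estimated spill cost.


uses + defs = 27 + 10 = 37
10^0 = 1
Spill cost = 37 * 1 = 37

37


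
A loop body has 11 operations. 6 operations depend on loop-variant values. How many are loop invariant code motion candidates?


Invariant candidates = total - loop-dependent
= 11 - 6 = 5

5


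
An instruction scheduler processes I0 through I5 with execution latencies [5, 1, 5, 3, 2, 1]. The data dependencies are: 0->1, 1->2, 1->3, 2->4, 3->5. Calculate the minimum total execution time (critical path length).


Compute longest path through dependency graph: dist(Ik) = max over predecessors of dist + latency(Ik).
dist(I0) = latency 5 = 5
dist(I1) = dist(I0) + 1 = 5 + 1 = 6
dist(I2) = dist(I1) + 5 = 6 + 5 = 11
dist(I3) = dist(I1) + 3 = 6 + 3 = 9
dist(I4) = dist(I2) + 2 = 11 + 2 = 13
dist(I5) = dist(I3) + 1 = 9 + 1 = 10
Critical path = max dist = 13

13


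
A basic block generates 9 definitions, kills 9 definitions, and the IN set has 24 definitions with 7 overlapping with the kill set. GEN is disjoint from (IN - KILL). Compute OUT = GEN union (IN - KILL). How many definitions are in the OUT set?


IN - KILL: 24 - 7 = 17 surviving definitions
OUT = GEN + surviving = 9 + 17 = 26

26


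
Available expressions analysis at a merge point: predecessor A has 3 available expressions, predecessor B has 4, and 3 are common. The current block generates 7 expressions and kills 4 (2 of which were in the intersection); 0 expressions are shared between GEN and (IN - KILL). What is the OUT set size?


IN = intersection of predecessors = 3
IN - KILL = 3 - 2 = 1
|OUT| = |GEN| + |IN - KILL| - |GEN ∩ (IN - KILL)| = 7 + 1 - 0 = 8

8


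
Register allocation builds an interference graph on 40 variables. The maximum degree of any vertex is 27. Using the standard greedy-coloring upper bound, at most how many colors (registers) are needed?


Greedy coloring never needs more than (max_degree + 1) colors: when coloring a vertex, at most max_degree neighbors are already colored.
Upper bound = 27 + 1 = 28

28


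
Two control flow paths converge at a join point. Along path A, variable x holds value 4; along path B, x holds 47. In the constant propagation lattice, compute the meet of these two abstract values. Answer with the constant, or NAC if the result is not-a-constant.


Meet operation: if both paths give the same constant, result is that constant; if they differ, result is NAC (not-a-constant).
Path A: 4, Path B: 47 -> differ
Result: not-a-constant -> NAC

NAC


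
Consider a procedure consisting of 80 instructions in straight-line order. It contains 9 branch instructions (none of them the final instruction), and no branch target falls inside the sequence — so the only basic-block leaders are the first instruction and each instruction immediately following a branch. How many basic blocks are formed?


With no in-sequence branch targets, the leaders are the first instruction plus the instruction after each branch.
Number of basic blocks = branches + 1
= 9 + 1 = 10

10


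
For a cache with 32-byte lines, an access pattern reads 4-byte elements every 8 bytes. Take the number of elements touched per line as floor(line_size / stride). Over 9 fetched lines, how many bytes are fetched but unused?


Elements per line = floor(32 / 8) = 4
Bytes used per line = 4 * 4 = 16
Wasted per line = 32 - 16 = 16
Total wasted = 16 * 9 = 144

144


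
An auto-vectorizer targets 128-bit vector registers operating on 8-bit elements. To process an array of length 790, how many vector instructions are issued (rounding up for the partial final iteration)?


Width = 128 / 8 = 16 elements per vector op
Iterations = ceil(790 / 16) = 50

50


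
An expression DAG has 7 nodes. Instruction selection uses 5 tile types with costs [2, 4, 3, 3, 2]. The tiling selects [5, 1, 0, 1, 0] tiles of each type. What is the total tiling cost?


Total cost = sum(count_i * cost_i)
= 5*2 + 1*4 + 0*3 + 1*3 + 0*2
= 17

17


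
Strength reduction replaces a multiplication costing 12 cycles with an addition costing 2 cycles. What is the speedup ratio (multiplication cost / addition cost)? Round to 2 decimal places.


Ratio = mult_cost / add_cost = 12 / 2 = 6.0

6.0


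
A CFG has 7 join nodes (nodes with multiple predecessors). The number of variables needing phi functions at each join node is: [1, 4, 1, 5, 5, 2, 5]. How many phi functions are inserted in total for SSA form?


Total phi functions = sum of phi functions at each join node
= 1 + 4 + 1 + 5 + 5 + 2 + 5 = 23

23


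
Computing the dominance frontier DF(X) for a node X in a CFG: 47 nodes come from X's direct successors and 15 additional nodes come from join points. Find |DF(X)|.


DF(X) = direct successor contributions + join point contributions
= 47 + 15 = 62

62


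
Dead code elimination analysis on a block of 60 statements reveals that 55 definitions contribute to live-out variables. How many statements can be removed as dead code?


Dead code = total statements - live definitions
= 60 - 55 = 5

5


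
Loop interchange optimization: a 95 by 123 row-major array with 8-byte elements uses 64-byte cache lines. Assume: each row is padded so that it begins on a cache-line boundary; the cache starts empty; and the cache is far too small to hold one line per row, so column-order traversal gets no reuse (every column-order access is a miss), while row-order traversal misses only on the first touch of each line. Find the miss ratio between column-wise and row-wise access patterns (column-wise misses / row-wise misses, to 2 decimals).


Each row occupies 123 * 8 = 984 bytes and starts on a line boundary, so it spans ceil(984 / 64) = 16 cache lines.
Row-major traversal misses (one per line touched): 95 * ceil(123 * 8 / 64) = 1520
Column-major traversal misses (no reuse, every access misses): 95 * 123 = 11685
Ratio = 11685 / 1520 = 7.69

7.69


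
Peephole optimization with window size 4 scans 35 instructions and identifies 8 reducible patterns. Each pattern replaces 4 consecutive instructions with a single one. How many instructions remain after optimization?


Each match removes 3 instructions.
Total removed = 8 * 3 = 24
Remaining = 35 - 24 = 11

11


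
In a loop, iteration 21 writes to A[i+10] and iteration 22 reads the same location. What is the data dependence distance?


Distance = read iteration - write iteration
= 22 - 21 = 1

1


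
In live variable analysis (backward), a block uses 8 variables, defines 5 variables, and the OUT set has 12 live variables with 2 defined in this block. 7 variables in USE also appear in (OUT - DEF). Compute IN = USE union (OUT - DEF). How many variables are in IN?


OUT - DEF: 12 - 2 = 10
|IN| = |USE| + |OUT - DEF| - |USE ∩ (OUT - DEF)| = 8 + 10 - 7 = 11

11


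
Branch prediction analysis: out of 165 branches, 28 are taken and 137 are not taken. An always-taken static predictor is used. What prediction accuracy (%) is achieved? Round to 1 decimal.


Predictor: always-taken
Correct predictions = 28
Accuracy = 28 / 165 * 100 = 17.0%

17.0


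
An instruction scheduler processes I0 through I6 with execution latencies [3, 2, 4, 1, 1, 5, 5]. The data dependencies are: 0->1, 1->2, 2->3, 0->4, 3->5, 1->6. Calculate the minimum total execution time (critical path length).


Compute longest path through dependency graph: dist(Ik) = max over predecessors of dist + latency(Ik).
dist(I0) = latency 3 = 3
dist(I1) = dist(I0) + 2 = 3 + 2 = 5
dist(I2) = dist(I1) + 4 = 5 + 4 = 9
dist(I3) = dist(I2) + 1 = 9 + 1 = 10
dist(I4) = dist(I0) + 1 = 3 + 1 = 4
dist(I5) = dist(I3) + 5 = 10 + 5 = 15
dist(I6) = dist(I1) + 5 = 5 + 5 = 10
Critical path = max dist = 15

15


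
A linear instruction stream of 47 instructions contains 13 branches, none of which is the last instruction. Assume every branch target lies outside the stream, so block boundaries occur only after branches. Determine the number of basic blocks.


With no in-sequence branch targets, the leaders are the first instruction plus the instruction after each branch.
Number of basic blocks = branches + 1
= 13 + 1 = 14

14


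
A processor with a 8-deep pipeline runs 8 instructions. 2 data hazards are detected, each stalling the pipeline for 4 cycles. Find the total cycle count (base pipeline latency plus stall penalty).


Base cycles = 8 + 8 - 1 = 15
Total stalls = 2 * 4 = 8
Total = 15 + 8 = 23

23
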